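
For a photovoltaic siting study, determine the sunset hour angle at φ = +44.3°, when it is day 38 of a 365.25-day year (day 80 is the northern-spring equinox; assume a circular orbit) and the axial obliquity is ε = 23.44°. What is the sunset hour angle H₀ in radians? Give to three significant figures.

Solar longitude: λ_s = 360° × (38 − 80)/365.25 = -41.396°, i.e. -41.396° + 360° = 318.604°.
sin δ = sin 23.44° × sin 318.604° = -0.26304, so δ = -15.251°.
cos H₀ = −tan φ · tan δ = −tan(+44.3°) × tan(-15.251°) = 0.2661, so H₀ = 1.3015 rad = 74.57°.

H₀ = 1.30 rad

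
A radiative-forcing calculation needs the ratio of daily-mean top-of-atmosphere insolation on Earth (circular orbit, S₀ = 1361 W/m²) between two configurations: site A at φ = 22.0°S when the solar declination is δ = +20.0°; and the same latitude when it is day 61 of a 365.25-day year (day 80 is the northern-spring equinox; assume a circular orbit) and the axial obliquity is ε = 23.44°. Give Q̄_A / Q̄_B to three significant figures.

— Configuration A (φ=-22.0°):
cos H₀ = −tan(-22.0°) tan(+20.000°) = 0.1471, H₀ = 1.4232 rad.
Bracket: H₀ sin φ sin δ + cos φ cos δ sin H₀ = 1.4232×-0.37461×0.34202 + 0.92718×0.93969×0.98913 = -0.182346 + 0.861791 = 0.679445.
Q̄ = (S₀/π) × [bracket] = (1361/π) × 0.679445 = 294.35 W/m².
— Configuration B (φ=-22.0°):
Solar longitude: λ_s = 360° × (61 − 80)/365.25 = -18.727°, i.e. -18.727° + 360° = 341.273°.
sin δ = sin 23.44° × sin 341.273° = -0.12771, so δ = -7.337°.
cos H₀ = −tan(-22.0°) tan(-7.337°) = -0.0520, H₀ = 1.6228 rad.
Bracket: H₀ sin φ sin δ + cos φ cos δ sin H₀ = 1.6228×-0.37461×-0.12771 + 0.92718×0.99181×0.99865 = 0.077637 + 0.918345 = 0.995982.
Q̄ = (S₀/π) × [bracket] = (1361/π) × 0.995982 = 431.48 W/m².
Ratio Q̄_A / Q̄_B = 294.35 / 431.48 = 0.6822.

Q̄_A / Q̄_B ≈ 0.682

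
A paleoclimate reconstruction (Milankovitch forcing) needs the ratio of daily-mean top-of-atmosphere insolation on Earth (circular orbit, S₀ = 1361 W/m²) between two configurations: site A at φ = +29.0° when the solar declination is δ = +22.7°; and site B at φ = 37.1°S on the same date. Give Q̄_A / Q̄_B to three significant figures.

— Configuration A (φ=+29.0°):
cos H₀ = −tan(+29.0°) tan(+22.700°) = -0.2319, H₀ = 1.8048 rad.
Bracket: H₀ sin φ sin δ + cos φ cos δ sin H₀ = 1.8048×0.48481×0.38591 + 0.87462×0.92254×0.97275 = 0.337665 + 0.784885 = 1.122550.
Q̄ = (S₀/π) × [bracket] = (1361/π) × 1.122550 = 486.31 W/m².
— Configuration B (φ=-37.1°):
cos H₀ = −tan(-37.1°) tan(+22.700°) = 0.3164, H₀ = 1.2489 rad.
Bracket: H₀ sin φ sin δ + cos φ cos δ sin H₀ = 1.2489×-0.60321×0.38591 + 0.79758×0.92254×0.94864 = -0.290725 + 0.698009 = 0.407284.
Q̄ = (S₀/π) × [bracket] = (1361/π) × 0.407284 = 176.44 W/m².
Ratio Q̄_A / Q̄_B = 486.31 / 176.44 = 2.756.

Q̄_A / Q̄_B ≈ 2.76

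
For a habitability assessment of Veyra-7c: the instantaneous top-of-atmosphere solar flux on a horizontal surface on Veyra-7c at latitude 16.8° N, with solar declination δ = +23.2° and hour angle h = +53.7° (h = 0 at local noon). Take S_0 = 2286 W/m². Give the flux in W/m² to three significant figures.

cos θ_z = sin ϕ sin δ + cos ϕ cos δ cos h = 0.113862 + 0.520916 = 0.634778.
Flux = S_0 · cos θ_z = 2286 × 0.634778 = 1451 W/m².

1.45e+03 W/m²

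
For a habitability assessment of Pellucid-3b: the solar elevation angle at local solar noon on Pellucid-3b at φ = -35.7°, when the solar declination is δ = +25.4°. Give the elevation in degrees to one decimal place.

At local noon the hour angle is zero, so the zenith angle equals |φ − δ| = |-35.7° − (+25.400°)| = 61.100°.
Elevation = 90° − 61.100° = 28.9°.

28.9°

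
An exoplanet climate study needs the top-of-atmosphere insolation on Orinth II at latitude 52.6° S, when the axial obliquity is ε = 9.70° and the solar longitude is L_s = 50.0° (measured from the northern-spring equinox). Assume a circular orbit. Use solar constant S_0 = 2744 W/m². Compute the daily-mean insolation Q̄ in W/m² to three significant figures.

Solar declination: sin δ = sin ε · sin L_s = sin 9.70° × sin 50.0° = 0.12907, so δ = +7.416°.
cos h₀ = −tan(-52.6°) tan(+7.416°) = 0.1702, h₀ = 1.3997 rad.
Bracket: h₀ sin ϕ sin δ + cos ϕ cos δ sin h₀ = 1.3997×-0.79441×0.12907 + 0.60738×0.99164×0.98540 = -0.143518 + 0.593509 = 0.449991.
Q̄ = (S_0/π) × [bracket] = (2744/π) × 0.449991 = 393.0 W/m².

Q̄ ≈ 393 W/m²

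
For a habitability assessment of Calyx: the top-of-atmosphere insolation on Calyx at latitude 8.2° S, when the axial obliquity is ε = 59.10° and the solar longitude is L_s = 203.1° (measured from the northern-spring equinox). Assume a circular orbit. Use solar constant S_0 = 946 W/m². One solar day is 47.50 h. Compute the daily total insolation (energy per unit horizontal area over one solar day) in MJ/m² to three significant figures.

51.9 MJ/m²

Solar declination: sin δ = sin ε · sin L_s = sin 59.10° × sin 203.1° = -0.33665, so δ = -19.673°.
cos h₀ = −tan(-8.2°) tan(-19.673°) = -0.0515, h₀ = 1.6223 rad.
Bracket: h₀ sin ϕ sin δ + cos ϕ cos δ sin h₀ = 1.6223×-0.14263×-0.33665 + 0.98978×0.94163×0.99867 = 0.077897 + 0.930767 = 1.008664.
Q̄ = (S_0/π) × [bracket] = (946/π) × 1.008664 = 303.73 W/m².
Daily total = Q̄ × 47.50 h × 3600 s/h = 303.73 × 47.50 × 3600 / 10⁶ = 51.94 MJ/m².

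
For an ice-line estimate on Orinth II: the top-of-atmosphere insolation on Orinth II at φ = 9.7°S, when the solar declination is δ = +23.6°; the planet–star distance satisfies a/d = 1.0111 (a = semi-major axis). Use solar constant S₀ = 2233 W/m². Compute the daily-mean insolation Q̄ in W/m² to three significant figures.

cos H₀ = −tan(-9.7°) tan(+23.600°) = 0.0747, H₀ = 1.4960 rad.
Bracket: H₀ sin φ sin δ + cos φ cos δ sin H₀ = 1.4960×-0.16849×0.40035 + 0.98570×0.91636×0.99721 = -0.100913 + 0.900736 = 0.799823.
Inverse-square distance factor (a/d)² = 1.0111² = 1.022323.
Q̄ = (S₀/π) × 1.022323 × [bracket] = (2233/π) × 1.022323 × 0.799823 = 581.2 W/m².

Q̄ ≈ 581 W/m²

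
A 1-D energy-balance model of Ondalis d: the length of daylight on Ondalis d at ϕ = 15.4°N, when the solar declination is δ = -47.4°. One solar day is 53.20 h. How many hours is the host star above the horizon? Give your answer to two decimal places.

21.45 h

cos h₀ = −tan ϕ · tan δ = −tan(+15.4°) × tan(-47.400°) = 0.2995, so h₀ = 1.2666 rad = 72.57°.
Daylight = 2h₀/(2π) × 53.20 h = (1.2666/π) × 53.20 = 21.45 h.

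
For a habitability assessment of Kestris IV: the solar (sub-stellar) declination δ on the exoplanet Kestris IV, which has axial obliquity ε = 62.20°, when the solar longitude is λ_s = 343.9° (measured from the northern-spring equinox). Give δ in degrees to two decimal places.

sin δ = sin ε · sin λ_s = sin 62.20° × sin 343.9° = -0.245307.
δ = arcsin(-0.245307) = -14.20°.

δ = -14.20°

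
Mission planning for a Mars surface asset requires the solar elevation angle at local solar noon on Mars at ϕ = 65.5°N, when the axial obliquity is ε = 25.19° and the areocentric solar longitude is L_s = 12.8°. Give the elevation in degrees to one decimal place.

29.9°

sin δ = sin 25.19° × sin 12.8° = 0.09430, so δ = +5.411°.
At local noon the hour angle is zero, so the zenith angle equals |ϕ − δ| = |+65.5° − (+5.411°)| = 60.089°.
Elevation = 90° − 60.089° = 29.9°.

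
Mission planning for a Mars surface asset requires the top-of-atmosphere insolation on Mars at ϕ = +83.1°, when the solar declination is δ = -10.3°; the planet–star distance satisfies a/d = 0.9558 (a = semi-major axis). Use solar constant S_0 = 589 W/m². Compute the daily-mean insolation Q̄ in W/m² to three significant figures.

Q̄ ≈ 0.00 W/m²

cos h₀ = −tan(+83.1°) tan(-10.300°) = 1.5017 ≥ 1 ⇒ polar night, h₀ = 0 and Q̄ = 0.
Inverse-square distance factor (a/d)² = 0.9558² = 0.913554.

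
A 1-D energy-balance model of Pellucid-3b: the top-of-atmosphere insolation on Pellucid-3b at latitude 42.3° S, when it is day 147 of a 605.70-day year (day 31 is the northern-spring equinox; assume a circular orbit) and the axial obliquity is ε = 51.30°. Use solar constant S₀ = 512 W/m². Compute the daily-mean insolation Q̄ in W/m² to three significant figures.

Q̄ ≈ 0.464 W/m²

Solar longitude: λ_s = 360° × (147 − 31)/605.70 = 68.945°.
sin δ = sin 51.30° × sin 68.945° = 0.72833, so δ = +46.746°.
cos H₀ = −tan(-42.3°) tan(+46.746°) = 0.9672, H₀ = 0.2570 rad.
Bracket: H₀ sin φ sin δ + cos φ cos δ sin H₀ = 0.2570×-0.67301×0.72833 + 0.73963×0.68523×0.25418 = -0.125975 + 0.128823 = 0.002848.
Q̄ = (S₀/π) × [bracket] = (512/π) × 0.002848 = 0.4642 W/m².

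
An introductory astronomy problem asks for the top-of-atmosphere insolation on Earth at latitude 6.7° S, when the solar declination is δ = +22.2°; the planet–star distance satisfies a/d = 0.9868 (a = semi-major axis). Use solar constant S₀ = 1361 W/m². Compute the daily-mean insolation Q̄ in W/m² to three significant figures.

Q̄ ≈ 359 W/m²

cos H₀ = −tan(-6.7°) tan(+22.200°) = 0.0479, H₀ = 1.5228 rad.
Bracket: H₀ sin φ sin δ + cos φ cos δ sin H₀ = 1.5228×-0.11667×0.37784 + 0.99317×0.92587×0.99885 = -0.067129 + 0.918489 = 0.851360.
Inverse-square distance factor (a/d)² = 0.9868² = 0.973774.
Q̄ = (S₀/π) × 0.973774 × [bracket] = (1361/π) × 0.973774 × 0.851360 = 359.2 W/m².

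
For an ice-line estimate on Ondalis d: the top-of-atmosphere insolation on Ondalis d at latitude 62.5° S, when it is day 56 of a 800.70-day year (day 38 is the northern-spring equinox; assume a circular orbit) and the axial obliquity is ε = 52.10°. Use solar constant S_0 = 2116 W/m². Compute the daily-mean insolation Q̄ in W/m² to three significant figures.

Solar longitude: L_s = 360° × (56 − 38)/800.70 = 8.093°.
sin δ = sin 52.10° × sin 8.093° = 0.11109, so δ = +6.378°.
cos h₀ = −tan(-62.5°) tan(+6.378°) = 0.2147, h₀ = 1.3544 rad.
Bracket: h₀ sin ϕ sin δ + cos ϕ cos δ sin h₀ = 1.3544×-0.88701×0.11109 + 0.46175×0.99381×0.97667 = -0.133460 + 0.448186 = 0.314726.
Q̄ = (S_0/π) × [bracket] = (2116/π) × 0.314726 = 212.0 W/m².

Q̄ ≈ 212 W/m²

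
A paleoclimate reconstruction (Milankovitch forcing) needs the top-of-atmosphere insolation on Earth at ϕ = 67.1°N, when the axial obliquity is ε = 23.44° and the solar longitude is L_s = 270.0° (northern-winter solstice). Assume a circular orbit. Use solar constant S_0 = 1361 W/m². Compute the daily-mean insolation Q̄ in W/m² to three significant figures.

Q̄ ≈ 0.00 W/m²

Solar declination: sin δ = sin ε · sin L_s = sin 23.44° × sin 270.0° = -0.39779, so δ = -23.440°.
cos h₀ = −tan(+67.1°) tan(-23.440°) = 1.0264 ≥ 1 ⇒ polar night, h₀ = 0 and Q̄ = 0.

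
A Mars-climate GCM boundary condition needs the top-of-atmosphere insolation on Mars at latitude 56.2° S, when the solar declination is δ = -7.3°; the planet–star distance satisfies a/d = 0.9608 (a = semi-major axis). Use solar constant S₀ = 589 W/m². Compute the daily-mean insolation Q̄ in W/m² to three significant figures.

cos H₀ = −tan(-56.2°) tan(-7.300°) = -0.1914, H₀ = 1.7633 rad.
Bracket: H₀ sin φ sin δ + cos φ cos δ sin H₀ = 1.7633×-0.83098×-0.12706 + 0.55630×0.99189×0.98152 = 0.186177 + 0.541591 = 0.727768.
Inverse-square distance factor (a/d)² = 0.9608² = 0.923137.
Q̄ = (S₀/π) × 0.923137 × [bracket] = (589/π) × 0.923137 × 0.727768 = 126.0 W/m².

Q̄ ≈ 126 W/m²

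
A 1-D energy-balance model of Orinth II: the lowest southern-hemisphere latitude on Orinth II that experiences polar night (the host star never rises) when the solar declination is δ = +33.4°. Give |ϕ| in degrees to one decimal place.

Polar night requires cos h₀ = −tan ϕ tan δ ≥ 1, i.e. tan ϕ tan δ ≤ −1.
The boundary is |tan ϕ| · |tan δ| = 1, so |ϕ| = 90° − |δ| = 90° − 33.4° = 56.6° in the southern hemisphere.

|ϕ| = 56.6°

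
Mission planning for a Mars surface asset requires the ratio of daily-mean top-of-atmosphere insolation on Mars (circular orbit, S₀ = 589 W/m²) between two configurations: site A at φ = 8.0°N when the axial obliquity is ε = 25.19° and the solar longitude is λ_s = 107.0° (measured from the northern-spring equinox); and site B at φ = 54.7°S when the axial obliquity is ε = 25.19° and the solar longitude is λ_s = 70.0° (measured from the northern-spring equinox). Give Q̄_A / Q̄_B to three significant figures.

— Configuration A (φ=+8.0°):
Solar declination: sin δ = sin ε · sin λ_s = sin 25.19° × sin 107.0° = 0.40702, so δ = +24.018°.
cos H₀ = −tan(+8.0°) tan(+24.018°) = -0.0626, H₀ = 1.6335 rad.
Bracket: H₀ sin φ sin δ + cos φ cos δ sin H₀ = 1.6335×0.13917×0.40702 + 0.99027×0.91342×0.99804 = 0.092530 + 0.902760 = 0.995290.
Q̄ = (S₀/π) × [bracket] = (589/π) × 0.995290 = 186.60 W/m².
— Configuration B (φ=-54.7°):
Solar declination: sin δ = sin ε · sin λ_s = sin 25.19° × sin 70.0° = 0.39995, so δ = +23.575°.
cos H₀ = −tan(-54.7°) tan(+23.575°) = 0.6163, H₀ = 0.9067 rad.
Bracket: H₀ sin φ sin δ + cos φ cos δ sin H₀ = 0.9067×-0.81614×0.39995 + 0.57786×0.91654×0.78750 = -0.295961 + 0.417085 = 0.121124.
Q̄ = (S₀/π) × [bracket] = (589/π) × 0.121124 = 22.709 W/m².
Ratio Q̄_A / Q̄_B = 186.60 / 22.709 = 8.217.

Q̄_A / Q̄_B ≈ 8.22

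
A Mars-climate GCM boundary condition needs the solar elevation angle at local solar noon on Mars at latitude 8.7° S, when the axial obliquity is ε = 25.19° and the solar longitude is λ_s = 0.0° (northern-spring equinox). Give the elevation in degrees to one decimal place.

81.3°

Solar declination: sin δ = sin ε · sin λ_s = sin 25.19° × sin 0.0° = 0.00000, so δ = +0.000°.
At local noon the hour angle is zero, so the zenith angle equals |φ − δ| = |-8.7° − (+0.000°)| = 8.700°.
Elevation = 90° − 8.700° = 81.3°.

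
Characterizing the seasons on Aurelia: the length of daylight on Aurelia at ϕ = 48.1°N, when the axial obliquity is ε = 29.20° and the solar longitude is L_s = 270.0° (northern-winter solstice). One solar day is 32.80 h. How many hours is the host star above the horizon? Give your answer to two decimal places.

9.38 h

Solar declination: sin δ = sin ε · sin L_s = sin 29.20° × sin 270.0° = -0.48786, so δ = -29.200°.
cos h₀ = −tan ϕ · tan δ = −tan(+48.1°) × tan(-29.200°) = 0.6229, so h₀ = 0.8984 rad = 51.47°.
Daylight = 2h₀/(2π) × 32.80 h = (0.8984/π) × 32.80 = 9.38 h.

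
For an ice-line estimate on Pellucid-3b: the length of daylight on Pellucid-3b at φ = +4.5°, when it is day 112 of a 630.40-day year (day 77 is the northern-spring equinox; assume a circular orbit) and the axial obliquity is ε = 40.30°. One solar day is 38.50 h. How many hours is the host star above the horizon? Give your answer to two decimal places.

Solar longitude: λ_s = 360° × (112 − 77)/630.40 = 19.987°.
sin δ = sin 40.30° × sin 19.987° = 0.22108, so δ = +12.773°.
cos H₀ = −tan φ · tan δ = −tan(+4.5°) × tan(+12.773°) = -0.0178, so H₀ = 1.5886 rad = 91.02°.
Daylight = 2H₀/(2π) × 38.50 h = (1.5886/π) × 38.50 = 19.47 h.

19.47 h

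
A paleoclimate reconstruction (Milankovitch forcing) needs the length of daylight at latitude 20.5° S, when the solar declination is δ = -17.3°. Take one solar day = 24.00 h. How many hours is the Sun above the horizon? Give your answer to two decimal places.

12.89 h

cos h₀ = −tan ϕ · tan δ = −tan(-20.5°) × tan(-17.300°) = -0.1165, so h₀ = 1.6875 rad = 96.69°.
Daylight = 2h₀/(2π) × 24.00 h = (1.6875/π) × 24.00 = 12.89 h.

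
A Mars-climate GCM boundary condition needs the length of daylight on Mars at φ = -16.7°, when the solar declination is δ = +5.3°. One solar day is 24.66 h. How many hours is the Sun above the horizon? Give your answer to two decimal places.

12.11 h

cos H₀ = −tan φ · tan δ = −tan(-16.7°) × tan(+5.300°) = 0.0278, so H₀ = 1.5430 rad = 88.41°.
Daylight = 2H₀/(2π) × 24.66 h = (1.5430/π) × 24.66 = 12.11 h.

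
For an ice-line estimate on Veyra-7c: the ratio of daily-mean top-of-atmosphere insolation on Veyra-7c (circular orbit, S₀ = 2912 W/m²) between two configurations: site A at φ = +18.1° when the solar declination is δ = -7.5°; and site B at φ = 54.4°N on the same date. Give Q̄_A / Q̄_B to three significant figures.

Q̄_A / Q̄_B ≈ 2.09

— Configuration A (φ=+18.1°):
cos H₀ = −tan(+18.1°) tan(-7.500°) = 0.0430, H₀ = 1.5278 rad.
Bracket: H₀ sin φ sin δ + cos φ cos δ sin H₀ = 1.5278×0.31068×-0.13053 + 0.95052×0.99144×0.99907 = -0.061957 + 0.941507 = 0.879550.
Q̄ = (S₀/π) × [bracket] = (2912/π) × 0.879550 = 815.27 W/m².
— Configuration B (φ=+54.4°):
cos H₀ = −tan(+54.4°) tan(-7.500°) = 0.1839, H₀ = 1.3859 rad.
Bracket: H₀ sin φ sin δ + cos φ cos δ sin H₀ = 1.3859×0.81310×-0.13053 + 0.58212×0.99144×0.98295 = -0.147091 + 0.567297 = 0.420206.
Q̄ = (S₀/π) × [bracket] = (2912/π) × 0.420206 = 389.50 W/m².
Ratio Q̄_A / Q̄_B = 815.27 / 389.50 = 2.093.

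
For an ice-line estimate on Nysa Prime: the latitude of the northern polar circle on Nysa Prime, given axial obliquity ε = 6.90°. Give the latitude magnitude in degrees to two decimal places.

The polar circle is the lowest latitude that experiences at least one full rotation of continuous daylight at the northern-summer solstice; it lies at |φ| = 90° − ε = 90° − 6.90° = 83.10°.

83.10°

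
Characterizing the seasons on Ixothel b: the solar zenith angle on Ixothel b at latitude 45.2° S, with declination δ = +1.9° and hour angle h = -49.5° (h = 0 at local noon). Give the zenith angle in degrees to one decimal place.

cos θ_z = sin ϕ sin δ + cos ϕ cos δ cos h = -0.023526 + 0.457372 = 0.433846.
θ_z = arccos(0.433846) = 64.3°.

θ_z = 64.3°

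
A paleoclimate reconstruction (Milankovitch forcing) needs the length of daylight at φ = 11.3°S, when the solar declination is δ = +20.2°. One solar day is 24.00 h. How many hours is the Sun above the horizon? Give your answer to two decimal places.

cos H₀ = −tan φ · tan δ = −tan(-11.3°) × tan(+20.200°) = 0.0735, so H₀ = 1.4972 rad = 85.78°.
Daylight = 2H₀/(2π) × 24.00 h = (1.4972/π) × 24.00 = 11.44 h.

11.44 h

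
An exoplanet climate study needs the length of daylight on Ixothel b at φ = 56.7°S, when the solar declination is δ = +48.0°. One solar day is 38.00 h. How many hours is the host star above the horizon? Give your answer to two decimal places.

cos H₀ = −tan φ · tan δ = 1.6907 ≥ 1, so the host star never rises (polar night) and H₀ = 0.
Daylight = 2H₀/(2π) × 38.00 h = (0.0000/π) × 38.00 = 0.00 h.

0.00 h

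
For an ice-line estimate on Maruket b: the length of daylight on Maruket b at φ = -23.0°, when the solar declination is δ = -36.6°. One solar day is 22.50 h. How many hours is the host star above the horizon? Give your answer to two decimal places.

cos H₀ = −tan φ · tan δ = −tan(-23.0°) × tan(-36.600°) = -0.3152, so H₀ = 1.8915 rad = 108.38°.
Daylight = 2H₀/(2π) × 22.50 h = (1.8915/π) × 22.50 = 13.55 h.

13.55 h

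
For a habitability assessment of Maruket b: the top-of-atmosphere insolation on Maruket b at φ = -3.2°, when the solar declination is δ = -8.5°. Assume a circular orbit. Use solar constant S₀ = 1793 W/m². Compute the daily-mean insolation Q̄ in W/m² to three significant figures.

Q̄ ≈ 571 W/m²

cos H₀ = −tan(-3.2°) tan(-8.500°) = -0.0084, H₀ = 1.5792 rad.
Bracket: H₀ sin φ sin δ + cos φ cos δ sin H₀ = 1.5792×-0.05582×-0.14781 + 0.99844×0.98902×0.99997 = 0.013030 + 0.987448 = 1.000478.
Q̄ = (S₀/π) × [bracket] = (1793/π) × 1.000478 = 571.0 W/m².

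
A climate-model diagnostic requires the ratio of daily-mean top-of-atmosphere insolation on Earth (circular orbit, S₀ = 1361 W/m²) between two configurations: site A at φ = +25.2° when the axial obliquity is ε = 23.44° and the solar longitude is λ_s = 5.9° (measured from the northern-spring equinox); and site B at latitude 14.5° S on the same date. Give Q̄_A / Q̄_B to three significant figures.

— Configuration A (φ=+25.2°):
Solar declination: sin δ = sin ε · sin λ_s = sin 23.44° × sin 5.9° = 0.04089, so δ = +2.343°.
cos H₀ = −tan(+25.2°) tan(+2.343°) = -0.0193, H₀ = 1.5901 rad.
Bracket: H₀ sin φ sin δ + cos φ cos δ sin H₀ = 1.5901×0.42578×0.04089 + 0.90483×0.99916×0.99981 = 0.027684 + 0.903898 = 0.931582.
Q̄ = (S₀/π) × [bracket] = (1361/π) × 0.931582 = 403.58 W/m².
— Configuration B (φ=-14.5°):
cos H₀ = −tan(-14.5°) tan(+2.343°) = 0.0106, H₀ = 1.5602 rad.
Bracket: H₀ sin φ sin δ + cos φ cos δ sin H₀ = 1.5602×-0.25038×0.04089 + 0.96815×0.99916×0.99994 = -0.015973 + 0.967279 = 0.951306.
Q̄ = (S₀/π) × [bracket] = (1361/π) × 0.951306 = 412.12 W/m².
Ratio Q̄_A / Q̄_B = 403.58 / 412.12 = 0.9793.

Q̄_A / Q̄_B ≈ 0.979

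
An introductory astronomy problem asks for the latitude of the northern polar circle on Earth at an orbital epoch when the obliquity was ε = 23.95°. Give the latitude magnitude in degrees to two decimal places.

The polar circle is the lowest latitude that experiences at least one full rotation of continuous daylight at the northern-summer solstice; it lies at |ϕ| = 90° − ε = 90° − 23.95° = 66.05°.

66.05°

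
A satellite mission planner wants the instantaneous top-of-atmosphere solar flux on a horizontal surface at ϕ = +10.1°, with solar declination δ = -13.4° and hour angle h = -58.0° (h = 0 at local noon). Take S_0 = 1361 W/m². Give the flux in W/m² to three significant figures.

cos θ_z = sin ϕ sin δ + cos ϕ cos δ cos h = -0.040641 + 0.507504 = 0.466863.
Flux = S_0 · cos θ_z = 1361 × 0.466863 = 635.4 W/m².

635 W/m²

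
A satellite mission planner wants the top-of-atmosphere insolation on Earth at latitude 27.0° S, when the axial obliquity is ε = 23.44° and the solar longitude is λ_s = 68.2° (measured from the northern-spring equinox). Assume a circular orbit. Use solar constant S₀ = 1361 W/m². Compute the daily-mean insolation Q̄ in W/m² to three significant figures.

Q̄ ≈ 252 W/m²

Solar declination: sin δ = sin ε · sin λ_s = sin 23.44° × sin 68.2° = 0.36934, so δ = +21.675°.
cos H₀ = −tan(-27.0°) tan(+21.675°) = 0.2025, H₀ = 1.3669 rad.
Bracket: H₀ sin φ sin δ + cos φ cos δ sin H₀ = 1.3669×-0.45399×0.36934 + 0.89101×0.92929×0.97928 = -0.229197 + 0.810850 = 0.581653.
Q̄ = (S₀/π) × [bracket] = (1361/π) × 0.581653 = 252.0 W/m².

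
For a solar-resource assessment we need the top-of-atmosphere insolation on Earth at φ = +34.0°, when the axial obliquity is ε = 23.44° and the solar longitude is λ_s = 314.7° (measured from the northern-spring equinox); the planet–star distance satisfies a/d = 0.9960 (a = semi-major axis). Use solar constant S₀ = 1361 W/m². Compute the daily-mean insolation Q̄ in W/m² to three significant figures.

Solar declination: sin δ = sin ε · sin λ_s = sin 23.44° × sin 314.7° = -0.28275, so δ = -16.424°.
cos H₀ = −tan(+34.0°) tan(-16.424°) = 0.1988, H₀ = 1.3706 rad.
Bracket: H₀ sin φ sin δ + cos φ cos δ sin H₀ = 1.3706×0.55919×-0.28275 + 0.82904×0.95919×0.98003 = -0.216707 + 0.779327 = 0.562620.
Inverse-square distance factor (a/d)² = 0.9960² = 0.992016.
Q̄ = (S₀/π) × 0.992016 × [bracket] = (1361/π) × 0.992016 × 0.562620 = 241.8 W/m².

Q̄ ≈ 242 W/m²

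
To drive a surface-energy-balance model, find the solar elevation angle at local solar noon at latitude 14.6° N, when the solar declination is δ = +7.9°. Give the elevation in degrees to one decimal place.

83.3°

At local noon the hour angle is zero, so the zenith angle equals |φ − δ| = |+14.6° − (+7.900°)| = 6.700°.
Elevation = 90° − 6.700° = 83.3°.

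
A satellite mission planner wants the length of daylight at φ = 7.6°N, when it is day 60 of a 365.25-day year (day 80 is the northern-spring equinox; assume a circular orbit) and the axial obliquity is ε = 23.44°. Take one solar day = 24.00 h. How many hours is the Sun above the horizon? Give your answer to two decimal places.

Solar longitude: λ_s = 360° × (60 − 80)/365.25 = -19.713°, i.e. -19.713° + 360° = 340.287°.
sin δ = sin 23.44° × sin 340.287° = -0.13417, so δ = -7.711°.
cos H₀ = −tan φ · tan δ = −tan(+7.6°) × tan(-7.711°) = 0.0181, so H₀ = 1.5527 rad = 88.96°.
Daylight = 2H₀/(2π) × 24.00 h = (1.5527/π) × 24.00 = 11.86 h.

11.86 h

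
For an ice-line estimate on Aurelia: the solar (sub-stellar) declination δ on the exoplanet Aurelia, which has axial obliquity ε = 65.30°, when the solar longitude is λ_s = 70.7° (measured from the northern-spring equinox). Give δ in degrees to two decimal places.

δ = +59.03°

sin δ = sin ε · sin λ_s = sin 65.30° × sin 70.7° = 0.857451.
δ = arcsin(0.857451) = +59.03°.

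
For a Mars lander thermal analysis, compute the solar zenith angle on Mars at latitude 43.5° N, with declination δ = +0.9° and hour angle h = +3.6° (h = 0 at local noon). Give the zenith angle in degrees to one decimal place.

cos θ_z = sin φ sin δ + cos φ cos δ cos h = 0.010812 + 0.723854 = 0.734666.
θ_z = arccos(0.734666) = 42.7°.

θ_z = 42.7°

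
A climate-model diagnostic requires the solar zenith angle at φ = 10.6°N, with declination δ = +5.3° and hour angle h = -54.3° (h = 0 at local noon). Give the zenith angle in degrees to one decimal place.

cos θ_z = sin φ sin δ + cos φ cos δ cos h = 0.016992 + 0.571131 = 0.588123.
θ_z = arccos(0.588123) = 54.0°.

θ_z = 54.0°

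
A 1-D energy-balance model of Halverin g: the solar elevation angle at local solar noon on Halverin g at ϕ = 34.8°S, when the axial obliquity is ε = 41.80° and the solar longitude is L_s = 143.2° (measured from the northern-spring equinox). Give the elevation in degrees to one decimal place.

Solar declination: sin δ = sin ε · sin L_s = sin 41.80° × sin 143.2° = 0.39927, so δ = +23.532°.
At local noon the hour angle is zero, so the zenith angle equals |ϕ − δ| = |-34.8° − (+23.532°)| = 58.332°.
Elevation = 90° − 58.332° = 31.7°.

31.7°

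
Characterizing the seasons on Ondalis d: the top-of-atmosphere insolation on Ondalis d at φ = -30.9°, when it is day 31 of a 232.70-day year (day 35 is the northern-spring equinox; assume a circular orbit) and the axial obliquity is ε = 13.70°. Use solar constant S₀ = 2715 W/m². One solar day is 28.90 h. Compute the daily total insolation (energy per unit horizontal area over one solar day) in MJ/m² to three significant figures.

Solar longitude: λ_s = 360° × (31 − 35)/232.70 = -6.188°, i.e. -6.188° + 360° = 353.812°.
sin δ = sin 13.70° × sin 353.812° = -0.02553, so δ = -1.463°.
cos H₀ = −tan(-30.9°) tan(-1.463°) = -0.0153, H₀ = 1.5861 rad.
Bracket: H₀ sin φ sin δ + cos φ cos δ sin H₀ = 1.5861×-0.51354×-0.02553 + 0.85806×0.99967×0.99988 = 0.020795 + 0.857674 = 0.878469.
Q̄ = (S₀/π) × [bracket] = (2715/π) × 0.878469 = 759.18 W/m².
Daily total = Q̄ × 28.90 h × 3600 s/h = 759.18 × 28.90 × 3600 / 10⁶ = 78.99 MJ/m².

79.0 MJ/m²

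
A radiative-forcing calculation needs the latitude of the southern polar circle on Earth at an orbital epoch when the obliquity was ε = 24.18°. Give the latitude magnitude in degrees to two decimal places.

65.82°

The polar circle is the lowest latitude that experiences at least one full rotation of continuous darkness at the northern-summer solstice; it lies at |φ| = 90° − ε = 90° − 24.18° = 65.82°.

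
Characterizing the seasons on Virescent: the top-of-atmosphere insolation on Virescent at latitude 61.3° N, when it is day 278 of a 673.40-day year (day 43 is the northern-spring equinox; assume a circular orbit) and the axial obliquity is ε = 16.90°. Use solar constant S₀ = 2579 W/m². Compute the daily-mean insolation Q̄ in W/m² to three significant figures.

Solar longitude: λ_s = 360° × (278 − 43)/673.40 = 125.631°.
sin δ = sin 16.90° × sin 125.631° = 0.23628, so δ = +13.667°.
cos H₀ = −tan(+61.3°) tan(+13.667°) = -0.4441, H₀ = 2.0310 rad.
Bracket: H₀ sin φ sin δ + cos φ cos δ sin H₀ = 2.0310×0.87715×0.23628 + 0.48022×0.97169×0.89595 = 0.420931 + 0.418073 = 0.839004.
Q̄ = (S₀/π) × [bracket] = (2579/π) × 0.839004 = 688.8 W/m².

Q̄ ≈ 689 W/m²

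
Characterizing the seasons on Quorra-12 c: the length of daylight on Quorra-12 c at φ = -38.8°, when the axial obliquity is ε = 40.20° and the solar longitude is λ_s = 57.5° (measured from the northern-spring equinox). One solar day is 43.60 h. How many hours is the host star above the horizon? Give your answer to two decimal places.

14.18 h

Solar declination: sin δ = sin ε · sin λ_s = sin 40.20° × sin 57.5° = 0.54437, so δ = +32.982°.
cos H₀ = −tan φ · tan δ = −tan(-38.8°) × tan(+32.982°) = 0.5218, so H₀ = 1.0219 rad = 58.55°.
Daylight = 2H₀/(2π) × 43.60 h = (1.0219/π) × 43.60 = 14.18 h.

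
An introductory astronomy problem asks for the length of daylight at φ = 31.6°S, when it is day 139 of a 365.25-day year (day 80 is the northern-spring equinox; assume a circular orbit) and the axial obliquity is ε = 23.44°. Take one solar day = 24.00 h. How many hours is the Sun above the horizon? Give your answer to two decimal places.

Solar longitude: λ_s = 360° × (139 − 80)/365.25 = 58.152°.
sin δ = sin 23.44° × sin 58.152° = 0.33790, so δ = +19.749°.
cos H₀ = −tan φ · tan δ = −tan(-31.6°) × tan(+19.749°) = 0.2209, so H₀ = 1.3481 rad = 77.24°.
Daylight = 2H₀/(2π) × 24.00 h = (1.3481/π) × 24.00 = 10.30 h.

10.30 h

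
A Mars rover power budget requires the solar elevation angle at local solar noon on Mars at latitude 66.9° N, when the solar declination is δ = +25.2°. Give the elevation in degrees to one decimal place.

At local noon the hour angle is zero, so the zenith angle equals |ϕ − δ| = |+66.9° − (+25.200°)| = 41.700°.
Elevation = 90° − 41.700° = 48.3°.

48.3°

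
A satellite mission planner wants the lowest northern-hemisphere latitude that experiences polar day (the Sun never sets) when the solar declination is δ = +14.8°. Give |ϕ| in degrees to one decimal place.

Polar day requires cos h₀ = −tan ϕ tan δ ≤ −1, i.e. tan ϕ tan δ ≥ 1.
The boundary is |tan ϕ| · |tan δ| = 1, so |ϕ| = 90° − |δ| = 90° − 14.8° = 75.2° in the northern hemisphere.

|ϕ| = 75.2°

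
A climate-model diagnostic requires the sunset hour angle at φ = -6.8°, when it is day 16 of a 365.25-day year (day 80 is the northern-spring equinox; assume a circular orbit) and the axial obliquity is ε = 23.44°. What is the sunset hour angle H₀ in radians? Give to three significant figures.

Solar longitude: λ_s = 360° × (16 − 80)/365.25 = -63.080°, i.e. -63.080° + 360° = 296.920°.
sin δ = sin 23.44° × sin 296.920° = -0.35468, so δ = -20.774°.
cos H₀ = −tan φ · tan δ = −tan(-6.8°) × tan(-20.774°) = -0.0452, so H₀ = 1.6160 rad = 92.59°.

H₀ = 1.62 rad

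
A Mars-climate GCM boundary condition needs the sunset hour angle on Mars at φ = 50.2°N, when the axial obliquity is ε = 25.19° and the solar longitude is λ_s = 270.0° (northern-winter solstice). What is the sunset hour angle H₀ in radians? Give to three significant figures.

Solar declination: sin δ = sin ε · sin λ_s = sin 25.19° × sin 270.0° = -0.42562, so δ = -25.190°.
cos H₀ = −tan φ · tan δ = −tan(+50.2°) × tan(-25.190°) = 0.5645, so H₀ = 0.9709 rad = 55.63°.

H₀ = 0.971 rad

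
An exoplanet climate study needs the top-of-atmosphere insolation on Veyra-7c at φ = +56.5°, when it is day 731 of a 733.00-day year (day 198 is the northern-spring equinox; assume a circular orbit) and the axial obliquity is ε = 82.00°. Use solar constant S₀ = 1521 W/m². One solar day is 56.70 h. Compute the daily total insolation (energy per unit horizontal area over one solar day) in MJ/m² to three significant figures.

Solar longitude: λ_s = 360° × (731 − 198)/733.00 = 261.774°.
sin δ = sin 82.00° × sin 261.774° = -0.98008, so δ = -78.544°.
cos H₀ = −tan(+56.5°) tan(-78.544°) = 7.4555 ≥ 1 ⇒ polar night, H₀ = 0 and Q̄ = 0.
Daily total = Q̄ × 56.70 h × 3600 s/h = 0.00 MJ/m².

0.00 MJ/m²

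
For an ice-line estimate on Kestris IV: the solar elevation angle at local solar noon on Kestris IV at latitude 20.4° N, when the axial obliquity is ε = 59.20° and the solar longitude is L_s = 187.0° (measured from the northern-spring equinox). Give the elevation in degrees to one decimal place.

63.6°

Solar declination: sin δ = sin ε · sin L_s = sin 59.20° × sin 187.0° = -0.10468, so δ = -6.009°.
At local noon the hour angle is zero, so the zenith angle equals |ϕ − δ| = |+20.4° − (-6.009°)| = 26.409°.
Elevation = 90° − 26.409° = 63.6°.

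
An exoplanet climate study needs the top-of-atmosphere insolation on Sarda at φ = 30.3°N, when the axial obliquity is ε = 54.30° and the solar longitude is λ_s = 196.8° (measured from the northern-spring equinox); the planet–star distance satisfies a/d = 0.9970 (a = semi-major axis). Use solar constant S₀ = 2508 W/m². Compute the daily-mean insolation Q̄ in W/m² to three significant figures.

Q̄ ≈ 525 W/m²

Solar declination: sin δ = sin ε · sin λ_s = sin 54.30° × sin 196.8° = -0.23472, so δ = -13.575°.
cos H₀ = −tan(+30.3°) tan(-13.575°) = 0.1411, H₀ = 1.4292 rad.
Bracket: H₀ sin φ sin δ + cos φ cos δ sin H₀ = 1.4292×0.50453×-0.23472 + 0.86340×0.97206×0.99000 = -0.169251 + 0.830884 = 0.661633.
Inverse-square distance factor (a/d)² = 0.9970² = 0.994009.
Q̄ = (S₀/π) × 0.994009 × [bracket] = (2508/π) × 0.994009 × 0.661633 = 525.0 W/m².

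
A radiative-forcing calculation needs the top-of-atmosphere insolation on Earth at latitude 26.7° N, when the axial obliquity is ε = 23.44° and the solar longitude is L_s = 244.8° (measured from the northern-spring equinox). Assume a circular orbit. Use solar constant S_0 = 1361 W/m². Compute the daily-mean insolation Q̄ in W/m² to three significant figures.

Solar declination: sin δ = sin ε · sin L_s = sin 23.44° × sin 244.8° = -0.35993, so δ = -21.096°.
cos h₀ = −tan(+26.7°) tan(-21.096°) = 0.1940, h₀ = 1.3755 rad.
Bracket: h₀ sin ϕ sin δ + cos ϕ cos δ sin h₀ = 1.3755×0.44932×-0.35993 + 0.89337×0.93298×0.98100 = -0.222451 + 0.817660 = 0.595209.
Q̄ = (S_0/π) × [bracket] = (1361/π) × 0.595209 = 257.9 W/m².

Q̄ ≈ 258 W/m²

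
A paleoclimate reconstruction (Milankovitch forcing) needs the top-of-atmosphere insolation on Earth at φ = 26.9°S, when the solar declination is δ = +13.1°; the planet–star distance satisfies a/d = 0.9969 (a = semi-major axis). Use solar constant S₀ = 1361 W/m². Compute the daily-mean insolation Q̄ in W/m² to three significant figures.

Q̄ ≈ 307 W/m²

cos H₀ = −tan(-26.9°) tan(+13.100°) = 0.1181, H₀ = 1.4525 rad.
Bracket: H₀ sin φ sin δ + cos φ cos δ sin H₀ = 1.4525×-0.45243×0.22665 + 0.89180×0.97398×0.99301 = -0.148944 + 0.862524 = 0.713580.
Inverse-square distance factor (a/d)² = 0.9969² = 0.993810.
Q̄ = (S₀/π) × 0.993810 × [bracket] = (1361/π) × 0.993810 × 0.713580 = 307.2 W/m².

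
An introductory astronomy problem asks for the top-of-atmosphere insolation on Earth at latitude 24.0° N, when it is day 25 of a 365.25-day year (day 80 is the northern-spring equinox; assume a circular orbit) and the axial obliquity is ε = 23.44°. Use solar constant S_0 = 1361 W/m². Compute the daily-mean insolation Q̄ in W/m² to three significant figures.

Q̄ ≈ 290 W/m²

Solar longitude: L_s = 360° × (25 − 80)/365.25 = -54.209°, i.e. -54.209° + 360° = 305.791°.
sin δ = sin 23.44° × sin 305.791° = -0.32267, so δ = -18.824°.
cos h₀ = −tan(+24.0°) tan(-18.824°) = 0.1518, h₀ = 1.4184 rad.
Bracket: h₀ sin ϕ sin δ + cos ϕ cos δ sin h₀ = 1.4184×0.40674×-0.32267 + 0.91355×0.94651×0.98841 = -0.186155 + 0.854663 = 0.668508.
Q̄ = (S_0/π) × [bracket] = (1361/π) × 0.668508 = 289.6 W/m².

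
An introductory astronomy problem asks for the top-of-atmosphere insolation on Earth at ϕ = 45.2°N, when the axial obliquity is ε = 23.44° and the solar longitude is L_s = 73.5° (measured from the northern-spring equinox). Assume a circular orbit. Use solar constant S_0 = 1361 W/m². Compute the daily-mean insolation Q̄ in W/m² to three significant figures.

Solar declination: sin δ = sin ε · sin L_s = sin 23.44° × sin 73.5° = 0.38141, so δ = +22.421°.
cos h₀ = −tan(+45.2°) tan(+22.421°) = -0.4155, h₀ = 1.9993 rad.
Bracket: h₀ sin ϕ sin δ + cos ϕ cos δ sin h₀ = 1.9993×0.70957×0.38141 + 0.70463×0.92441×0.90960 = 0.541085 + 0.592483 = 1.133568.
Q̄ = (S_0/π) × [bracket] = (1361/π) × 1.133568 = 491.1 W/m².

Q̄ ≈ 491 W/m²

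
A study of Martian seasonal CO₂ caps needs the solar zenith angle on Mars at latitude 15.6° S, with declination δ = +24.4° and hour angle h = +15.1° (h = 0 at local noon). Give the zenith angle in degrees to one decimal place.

θ_z = 42.6°

cos θ_z = sin φ sin δ + cos φ cos δ cos h = -0.111092 + 0.846851 = 0.735759.
θ_z = arccos(0.735759) = 42.6°.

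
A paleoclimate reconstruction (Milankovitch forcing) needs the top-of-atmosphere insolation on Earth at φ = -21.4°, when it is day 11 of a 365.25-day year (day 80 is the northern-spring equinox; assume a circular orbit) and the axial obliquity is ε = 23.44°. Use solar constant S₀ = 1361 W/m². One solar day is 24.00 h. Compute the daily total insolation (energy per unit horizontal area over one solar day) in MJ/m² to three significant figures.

Solar longitude: λ_s = 360° × (11 − 80)/365.25 = -68.008°, i.e. -68.008° + 360° = 291.992°.
sin δ = sin 23.44° × sin 291.992° = -0.36884, so δ = -21.644°.
cos H₀ = −tan(-21.4°) tan(-21.644°) = -0.1555, H₀ = 1.7269 rad.
Bracket: H₀ sin φ sin δ + cos φ cos δ sin H₀ = 1.7269×-0.36488×-0.36884 + 0.93106×0.92949×0.98783 = 0.232410 + 0.854879 = 1.087289.
Q̄ = (S₀/π) × [bracket] = (1361/π) × 1.087289 = 471.04 W/m².
Daily total = Q̄ × 24.00 h × 3600 s/h = 471.04 × 24.00 × 3600 / 10⁶ = 40.70 MJ/m².

40.7 MJ/m²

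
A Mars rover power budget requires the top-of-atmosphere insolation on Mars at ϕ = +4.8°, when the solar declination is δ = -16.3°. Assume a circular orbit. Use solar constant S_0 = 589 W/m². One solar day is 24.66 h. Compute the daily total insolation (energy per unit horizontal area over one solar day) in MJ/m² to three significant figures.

15.3 MJ/m²

cos h₀ = −tan(+4.8°) tan(-16.300°) = 0.0246, h₀ = 1.5462 rad.
Bracket: h₀ sin ϕ sin δ + cos ϕ cos δ sin h₀ = 1.5462×0.08368×-0.28067 + 0.99649×0.95981×0.99970 = -0.036315 + 0.956154 = 0.919839.
Q̄ = (S_0/π) × [bracket] = (589/π) × 0.919839 = 172.46 W/m².
Daily total = Q̄ × 24.66 h × 3600 s/h = 172.46 × 24.66 × 3600 / 10⁶ = 15.31 MJ/m².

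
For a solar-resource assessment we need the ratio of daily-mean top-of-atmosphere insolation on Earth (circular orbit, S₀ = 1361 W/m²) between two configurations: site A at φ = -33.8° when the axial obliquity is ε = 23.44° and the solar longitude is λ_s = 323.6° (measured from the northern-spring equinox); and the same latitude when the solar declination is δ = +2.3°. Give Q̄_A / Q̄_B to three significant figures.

— Configuration A (φ=-33.8°):
Solar declination: sin δ = sin ε · sin λ_s = sin 23.44° × sin 323.6° = -0.23606, so δ = -13.654°.
cos H₀ = −tan(-33.8°) tan(-13.654°) = -0.1626, H₀ = 1.7341 rad.
Bracket: H₀ sin φ sin δ + cos φ cos δ sin H₀ = 1.7341×-0.55630×-0.23606 + 0.83098×0.97174×0.98669 = 0.227722 + 0.796749 = 1.024471.
Q̄ = (S₀/π) × [bracket] = (1361/π) × 1.024471 = 443.82 W/m².
— Configuration B (φ=-33.8°):
cos H₀ = −tan(-33.8°) tan(+2.300°) = 0.0269, H₀ = 1.5439 rad.
Bracket: H₀ sin φ sin δ + cos φ cos δ sin H₀ = 1.5439×-0.55630×0.04013 + 0.83098×0.99919×0.99964 = -0.034467 + 0.830008 = 0.795541.
Q̄ = (S₀/π) × [bracket] = (1361/π) × 0.795541 = 344.64 W/m².
Ratio Q̄_A / Q̄_B = 443.82 / 344.64 = 1.288.

Q̄_A / Q̄_B ≈ 1.29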